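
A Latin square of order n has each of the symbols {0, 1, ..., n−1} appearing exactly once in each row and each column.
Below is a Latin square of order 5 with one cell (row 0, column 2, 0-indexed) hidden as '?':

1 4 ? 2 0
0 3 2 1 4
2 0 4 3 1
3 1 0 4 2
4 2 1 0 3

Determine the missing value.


Row 0 contains symbols [0, 1, 2, 4] — missing [3].
Column 2 contains symbols [0, 1, 2, 4] — missing [3].
The missing symbol must appear in both missing sets; intersection = [3].
Therefore the hidden value is 3.

Missing value = 3.


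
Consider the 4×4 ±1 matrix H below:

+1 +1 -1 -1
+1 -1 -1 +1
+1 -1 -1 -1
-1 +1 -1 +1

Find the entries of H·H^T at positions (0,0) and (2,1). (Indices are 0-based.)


Row 0 of H: [1, 1, -1, -1].
Row 1 of H: [1, -1, -1, 1].
Row 2 of H: [1, -1, -1, -1].
(H·H^T)[0][0] = Σ_j H[0][j]·H[0][j] = (1)² + (1)² + (-1)² + (-1)² = 1 + 1 + 1 + 1 = 4.
(H·H^T)[2][1] = Σ_j H[2][j]·H[1][j] = (1)·(1) + (-1)·(-1) + (-1)·(-1) + (-1)·(1) = 1 + 1 + 1 + -1 = 2.
Rows 2 and 1 are not orthogonal (dot product = 2 ≠ 0), so H is not a Hadamard matrix.

(0,0) entry = 4; (2,1) entry = 2.


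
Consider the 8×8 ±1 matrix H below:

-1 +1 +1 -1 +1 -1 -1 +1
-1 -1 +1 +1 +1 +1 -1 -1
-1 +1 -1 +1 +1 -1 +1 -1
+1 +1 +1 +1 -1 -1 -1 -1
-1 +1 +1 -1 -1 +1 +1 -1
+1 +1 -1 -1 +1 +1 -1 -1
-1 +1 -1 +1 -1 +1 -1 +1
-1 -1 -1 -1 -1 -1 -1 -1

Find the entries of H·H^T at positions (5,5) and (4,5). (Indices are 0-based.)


Row 4 of H: [-1, 1, 1, -1, -1, 1, 1, -1].
Row 5 of H: [1, 1, -1, -1, 1, 1, -1, -1].
(H·H^T)[5][5] = Σ_j H[5][j]·H[5][j] = (1)² + (1)² + (-1)² + (-1)² + (1)² + (1)² + (-1)² + (-1)² = 1 + 1 + 1 + 1 + 1 + 1 + 1 + 1 = 8.
(H·H^T)[4][5] = Σ_j H[4][j]·H[5][j] = (-1)·(1) + (1)·(1) + (1)·(-1) + (-1)·(-1) + (-1)·(1) + (1)·(1) + (1)·(-1) + (-1)·(-1) = -1 + 1 + -1 + 1 + -1 + 1 + -1 + 1 = 0.
So rows 4 and 5 are orthogonal; the diagonal entry equals n = 8.

(5,5) entry = 8; (4,5) entry = 0.


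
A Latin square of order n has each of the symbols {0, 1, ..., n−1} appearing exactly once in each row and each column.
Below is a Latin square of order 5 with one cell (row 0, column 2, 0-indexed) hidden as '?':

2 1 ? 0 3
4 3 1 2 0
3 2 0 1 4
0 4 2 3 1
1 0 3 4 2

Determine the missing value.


Row 0 contains symbols [0, 1, 2, 3] — missing [4].
Column 2 contains symbols [0, 1, 2, 3] — missing [4].
The missing symbol must appear in both missing sets; intersection = [4].
Therefore the hidden value is 4.

Missing value = 4.


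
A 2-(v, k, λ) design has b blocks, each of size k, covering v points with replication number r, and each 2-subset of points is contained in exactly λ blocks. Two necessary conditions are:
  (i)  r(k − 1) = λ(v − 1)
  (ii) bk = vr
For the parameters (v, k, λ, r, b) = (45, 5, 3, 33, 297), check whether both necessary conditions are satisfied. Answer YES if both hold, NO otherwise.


Condition (i): r(k − 1) = 33·4 = 132; λ(v − 1) = 3·44 = 132. Match? YES.
Condition (ii): bk = 297·5 = 1485; vr = 45·33 = 1485. Match? YES.
Both conditions hold? YES.

YES


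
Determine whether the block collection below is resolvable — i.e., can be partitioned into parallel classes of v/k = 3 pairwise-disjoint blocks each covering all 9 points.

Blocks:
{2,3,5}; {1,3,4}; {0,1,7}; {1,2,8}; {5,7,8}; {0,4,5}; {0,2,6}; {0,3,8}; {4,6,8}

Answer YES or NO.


v = 9, block size k = 3, number of blocks = 9.
For resolvability, blocks must partition into parallel classes of size v/k = 3.
Total blocks must therefore be a multiple of 3: 9 = 3·3 + 0 ⇒ divisible ✓.
Consider block {1,2,8}. The only other block(s) in the collection disjoint from it are {0,4,5} — just 1 block(s). Any parallel class containing {1,2,8} would need 2 other blocks each disjoint from it, so no parallel class of size 3 can contain {1,2,8}.
Since every block must belong to some parallel class in a resolution, the collection cannot be partitioned into parallel classes.
Resolvable? NO.

NO


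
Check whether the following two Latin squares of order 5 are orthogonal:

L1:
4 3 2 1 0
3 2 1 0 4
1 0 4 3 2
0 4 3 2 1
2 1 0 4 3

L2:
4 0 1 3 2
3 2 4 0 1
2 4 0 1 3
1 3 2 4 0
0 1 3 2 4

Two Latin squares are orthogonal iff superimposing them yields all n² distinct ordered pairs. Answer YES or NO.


Form the n² = 25 superimposed pairs (L1[i][j], L2[i][j]), row by row (rows and columns indexed from 0):
row 0: (4,4) (3,0) (2,1) (1,3) (0,2)
row 1: (3,3) (2,2) (1,4) (0,0) (4,1)
row 2: (1,2) (0,4) (4,0) (3,1) (2,3)
row 3: (0,1) (4,3) (3,2) (2,4) (1,0)
row 4: (2,0) (1,1) (0,3) (4,2) (3,4)
Orthogonality requires all 25 pairs distinct.
Check by first coordinate: for each symbol s of L1, list the L2 entries in the n cells where L1 = s; they must all differ.
  L1 = 0: L2 entries (in reading order) 2, 0, 4, 1, 3 — all 5 distinct ✓
  L1 = 1: L2 entries (in reading order) 3, 4, 2, 0, 1 — all 5 distinct ✓
  L1 = 2: L2 entries (in reading order) 1, 2, 3, 4, 0 — all 5 distinct ✓
  L1 = 3: L2 entries (in reading order) 0, 3, 1, 2, 4 — all 5 distinct ✓
  L1 = 4: L2 entries (in reading order) 4, 1, 0, 3, 2 — all 5 distinct ✓
Every symbol of L1 meets every symbol of L2 exactly once, so all 25 pairs are distinct (25 of 25).
Conclusion: YES.

YES


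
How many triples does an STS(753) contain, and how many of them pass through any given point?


An STS(v) is a 2-(v, 3, 1) BIBD: block size k = 3, λ = 1.
Replication: r(k − 1) = λ(v − 1) ⇒ r·2 = 753 − 1 = 752 ⇒ r = 376.
Block count: b = v(v − 1)/6 = 753·752/6 = 566256/6 = 94376.

r = 376, b = 94376.


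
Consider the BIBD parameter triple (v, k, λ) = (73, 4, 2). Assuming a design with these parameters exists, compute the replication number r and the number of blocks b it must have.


Any 2-(v, k, λ) BIBD satisfies two necessary conditions:
  (i)  Each point sits in r blocks, and counting incidences through any fixed point gives r(k − 1) = λ(v − 1), so r = λ(v − 1)/(k − 1).
  (ii) Total incidences bk = vr, so b = vr/k.
Step 1: r = λ(v − 1)/(k − 1) = 2·(73 − 1)/(4 − 1) = 2·72/3 = 144/3 = 48.
Step 2: b = vr/k = 73·48/4 = 3504/4 = 876.
Check integrality: r = 48 ∈ Z ✓, b = 876 ∈ Z ✓.
(These identities are necessary conditions: they determine r and b for any design with these parameters, but do not by themselves prove that one exists.)

r = 48, b = 876.


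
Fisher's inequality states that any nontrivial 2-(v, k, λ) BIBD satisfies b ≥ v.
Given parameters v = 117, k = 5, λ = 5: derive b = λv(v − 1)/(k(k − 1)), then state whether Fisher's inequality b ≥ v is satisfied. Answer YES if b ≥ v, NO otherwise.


b = λv(v − 1)/(k(k − 1)) = 5·117·116/(5·4) = 67860/20 = 3393.
Compare with v = 117: b ≥ v, so Fisher's inequality holds.

YES


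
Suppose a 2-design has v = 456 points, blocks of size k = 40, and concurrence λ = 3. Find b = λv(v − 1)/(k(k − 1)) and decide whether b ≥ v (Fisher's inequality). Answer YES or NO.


r = λ(v − 1)/(k − 1) = 3·455/39 = 35.
b = vr/k = 456·35/40 = 399.
Fisher's inequality: b ≥ v ⇔ 399 ≥ 456? NO.

NO


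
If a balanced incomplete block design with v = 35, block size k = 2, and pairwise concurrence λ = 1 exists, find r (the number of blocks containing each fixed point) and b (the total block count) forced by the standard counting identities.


Any 2-(v, k, λ) BIBD satisfies two necessary conditions:
  (i)  Each point sits in r blocks, and counting incidences through any fixed point gives r(k − 1) = λ(v − 1), so r = λ(v − 1)/(k − 1).
  (ii) Total incidences bk = vr, so b = vr/k.
Step 1: r = λ(v − 1)/(k − 1) = 1·(35 − 1)/(2 − 1) = 1·34/1 = 34/1 = 34.
Step 2: b = vr/k = 35·34/2 = 1190/2 = 595.
Check integrality: r = 34 ∈ Z ✓, b = 595 ∈ Z ✓.
(These identities are necessary conditions: they determine r and b for any design with these parameters, but do not by themselves prove that one exists.)

r = 34, b = 595.


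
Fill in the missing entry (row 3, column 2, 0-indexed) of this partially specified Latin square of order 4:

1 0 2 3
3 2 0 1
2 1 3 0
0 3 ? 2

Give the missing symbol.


Row 3 contains symbols [0, 2, 3] — missing [1].
Column 2 contains symbols [0, 2, 3] — missing [1].
The missing symbol must appear in both missing sets; intersection = [1].
Therefore the hidden value is 1.

Missing value = 1.


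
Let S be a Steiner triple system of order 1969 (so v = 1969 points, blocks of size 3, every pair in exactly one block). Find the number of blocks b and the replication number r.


An STS(v) is a 2-(v, 3, 1) BIBD: block size k = 3, λ = 1.
Replication: r(k − 1) = λ(v − 1) ⇒ r·2 = 1969 − 1 = 1968 ⇒ r = 984.
Block count: b = v(v − 1)/6 = 1969·1968/6 = 3874992/6 = 645832.
(Check via bk = vr: 645832·3 = 1937496 = 1969·984 = 1937496 ✓.)

r = 984, b = 645832.


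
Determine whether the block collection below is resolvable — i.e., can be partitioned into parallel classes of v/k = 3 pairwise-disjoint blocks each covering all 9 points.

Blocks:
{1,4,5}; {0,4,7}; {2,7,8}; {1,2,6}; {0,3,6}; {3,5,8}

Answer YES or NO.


v = 9, block size k = 3, number of blocks = 6.
For resolvability, blocks must partition into parallel classes of size v/k = 3.
Total blocks must therefore be a multiple of 3: 6 = 3·2 + 0 ⇒ divisible ✓.
Greedy packing gives 2 candidate class(es). Each should be a full parallel class (size 3, covers all 9 points).
  Class 1 (3 blocks): {1,4,5}; {2,7,8}; {0,3,6}. Points covered: [0, 1, 2, 3, 4, 5, 6, 7, 8].
  Class 2 (3 blocks): {0,4,7}; {1,2,6}; {3,5,8}. Points covered: [0, 1, 2, 3, 4, 5, 6, 7, 8].
All classes full (size 3)? YES. All classes cover every point? YES.
Resolvable? YES.

YES


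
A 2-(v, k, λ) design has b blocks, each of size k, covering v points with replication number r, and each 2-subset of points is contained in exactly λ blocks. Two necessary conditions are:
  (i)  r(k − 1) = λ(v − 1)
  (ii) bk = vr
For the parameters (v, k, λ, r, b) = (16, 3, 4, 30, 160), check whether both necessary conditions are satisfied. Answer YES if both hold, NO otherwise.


Condition (i): r(k − 1) = 30·2 = 60; λ(v − 1) = 4·15 = 60. Match? YES.
Condition (ii): bk = 160·3 = 480; vr = 16·30 = 480. Match? YES.
Both conditions hold? YES.

YES


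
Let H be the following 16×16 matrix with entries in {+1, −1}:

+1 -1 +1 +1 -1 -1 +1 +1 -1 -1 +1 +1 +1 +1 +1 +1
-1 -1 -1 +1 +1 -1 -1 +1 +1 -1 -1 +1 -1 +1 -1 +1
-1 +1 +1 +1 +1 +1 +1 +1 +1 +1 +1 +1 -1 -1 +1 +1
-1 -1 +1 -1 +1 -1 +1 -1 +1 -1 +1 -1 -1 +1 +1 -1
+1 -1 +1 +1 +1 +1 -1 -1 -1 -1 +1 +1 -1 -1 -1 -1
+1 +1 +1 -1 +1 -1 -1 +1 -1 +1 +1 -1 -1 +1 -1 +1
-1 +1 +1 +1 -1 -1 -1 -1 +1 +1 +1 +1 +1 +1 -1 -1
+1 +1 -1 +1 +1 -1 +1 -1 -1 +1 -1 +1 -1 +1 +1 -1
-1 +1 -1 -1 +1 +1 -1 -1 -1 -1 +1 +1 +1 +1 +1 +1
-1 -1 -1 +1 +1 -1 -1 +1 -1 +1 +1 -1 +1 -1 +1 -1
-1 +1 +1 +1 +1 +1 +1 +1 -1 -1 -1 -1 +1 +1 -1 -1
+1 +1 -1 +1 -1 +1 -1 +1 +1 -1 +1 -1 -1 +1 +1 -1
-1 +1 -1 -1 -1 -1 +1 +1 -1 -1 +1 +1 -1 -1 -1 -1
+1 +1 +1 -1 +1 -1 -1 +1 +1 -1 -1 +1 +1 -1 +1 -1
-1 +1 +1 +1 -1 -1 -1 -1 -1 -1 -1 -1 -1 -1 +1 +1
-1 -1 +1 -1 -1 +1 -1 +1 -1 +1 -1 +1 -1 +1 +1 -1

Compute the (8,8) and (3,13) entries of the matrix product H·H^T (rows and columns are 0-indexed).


Row 3 of H: [-1, -1, 1, -1, 1, -1, 1, -1, 1, -1, 1, -1, -1, 1, 1, -1].
Row 8 of H: [-1, 1, -1, -1, 1, 1, -1, -1, -1, -1, 1, 1, 1, 1, 1, 1].
Row 13 of H: [1, 1, 1, -1, 1, -1, -1, 1, 1, -1, -1, 1, 1, -1, 1, -1].
(H·H^T)[8][8] = Σ_j H[8][j]·H[8][j] = (-1)² + (1)² + (-1)² + (-1)² + (1)² + (1)² + (-1)² + (-1)² + (-1)² + (-1)² + (1)² + (1)² + (1)² + (1)² + (1)² + (1)² = 1 + 1 + 1 + 1 + 1 + 1 + 1 + 1 + 1 + 1 + 1 + 1 + 1 + 1 + 1 + 1 = 16.
(H·H^T)[3][13] = Σ_j H[3][j]·H[13][j] = (-1)·(1) + (-1)·(1) + (1)·(1) + (-1)·(-1) + (1)·(1) + (-1)·(-1) + (1)·(-1) + (-1)·(1) + (1)·(1) + (-1)·(-1) + (1)·(-1) + (-1)·(1) + (-1)·(1) + (1)·(-1) + (1)·(1) + (-1)·(-1) = -1 + -1 + 1 + 1 + 1 + 1 + -1 + -1 + 1 + 1 + -1 + -1 + -1 + -1 + 1 + 1 = 0.
So rows 3 and 13 are orthogonal; the diagonal entry equals n = 16.

(8,8) entry = 16; (3,13) entry = 0.


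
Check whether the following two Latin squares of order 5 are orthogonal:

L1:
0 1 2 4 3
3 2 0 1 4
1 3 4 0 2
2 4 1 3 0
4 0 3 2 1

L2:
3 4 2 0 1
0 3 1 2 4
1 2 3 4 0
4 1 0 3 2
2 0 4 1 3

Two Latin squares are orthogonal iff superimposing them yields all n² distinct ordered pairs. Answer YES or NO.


Form the n² = 25 superimposed pairs (L1[i][j], L2[i][j]), row by row (rows and columns indexed from 0):
row 0: (0,3) (1,4) (2,2) (4,0) (3,1)
row 1: (3,0) (2,3) (0,1) (1,2) (4,4)
row 2: (1,1) (3,2) (4,3) (0,4) (2,0)
row 3: (2,4) (4,1) (1,0) (3,3) (0,2)
row 4: (4,2) (0,0) (3,4) (2,1) (1,3)
Orthogonality requires all 25 pairs distinct.
Check by first coordinate: for each symbol s of L1, list the L2 entries in the n cells where L1 = s; they must all differ.
  L1 = 0: L2 entries (in reading order) 3, 1, 4, 2, 0 — all 5 distinct ✓
  L1 = 1: L2 entries (in reading order) 4, 2, 1, 0, 3 — all 5 distinct ✓
  L1 = 2: L2 entries (in reading order) 2, 3, 0, 4, 1 — all 5 distinct ✓
  L1 = 3: L2 entries (in reading order) 1, 0, 2, 3, 4 — all 5 distinct ✓
  L1 = 4: L2 entries (in reading order) 0, 4, 3, 1, 2 — all 5 distinct ✓
Every symbol of L1 meets every symbol of L2 exactly once, so all 25 pairs are distinct (25 of 25).
Conclusion: YES.

YES


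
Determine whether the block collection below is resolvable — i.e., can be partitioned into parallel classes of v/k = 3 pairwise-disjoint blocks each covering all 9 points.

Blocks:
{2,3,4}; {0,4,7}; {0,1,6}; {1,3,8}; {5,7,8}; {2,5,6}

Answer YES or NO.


v = 9, block size k = 3, number of blocks = 6.
For resolvability, blocks must partition into parallel classes of size v/k = 3.
Total blocks must therefore be a multiple of 3: 6 = 3·2 + 0 ⇒ divisible ✓.
Greedy packing gives 2 candidate class(es). Each should be a full parallel class (size 3, covers all 9 points).
  Class 1 (3 blocks): {2,3,4}; {0,1,6}; {5,7,8}. Points covered: [0, 1, 2, 3, 4, 5, 6, 7, 8].
  Class 2 (3 blocks): {0,4,7}; {1,3,8}; {2,5,6}. Points covered: [0, 1, 2, 3, 4, 5, 6, 7, 8].
All classes full (size 3)? YES. All classes cover every point? YES.
Resolvable? YES.

YES


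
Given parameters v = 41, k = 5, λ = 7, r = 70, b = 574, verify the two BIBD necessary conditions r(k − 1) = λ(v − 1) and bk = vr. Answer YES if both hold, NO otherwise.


Condition (i): r(k − 1) = 70·4 = 280; λ(v − 1) = 7·40 = 280. Match? YES.
Condition (ii): bk = 574·5 = 2870; vr = 41·70 = 2870. Match? YES.
Both conditions hold? YES.

YES


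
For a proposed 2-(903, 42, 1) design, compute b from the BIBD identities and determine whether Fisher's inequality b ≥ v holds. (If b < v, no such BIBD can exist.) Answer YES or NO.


b = λv(v − 1)/(k(k − 1)) = 1·903·902/(42·41) = 814506/1722 = 473.
Compare with v = 903: b < v, so Fisher's inequality fails.

NO


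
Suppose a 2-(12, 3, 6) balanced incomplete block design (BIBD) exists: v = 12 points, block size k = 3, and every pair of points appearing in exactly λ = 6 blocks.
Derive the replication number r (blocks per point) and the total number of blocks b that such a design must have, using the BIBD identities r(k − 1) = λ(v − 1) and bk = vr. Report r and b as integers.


Any 2-(v, k, λ) BIBD satisfies two necessary conditions:
  (i)  Each point sits in r blocks, and counting incidences through any fixed point gives r(k − 1) = λ(v − 1), so r = λ(v − 1)/(k − 1).
  (ii) Total incidences bk = vr, so b = vr/k.
Step 1: r = λ(v − 1)/(k − 1) = 6·(12 − 1)/(3 − 1) = 6·11/2 = 66/2 = 33.
Step 2: b = vr/k = 12·33/3 = 396/3 = 132.
Check integrality: r = 33 ∈ Z ✓, b = 132 ∈ Z ✓.
(These identities are necessary conditions: they determine r and b for any design with these parameters, but do not by themselves prove that one exists.)

r = 33, b = 132.


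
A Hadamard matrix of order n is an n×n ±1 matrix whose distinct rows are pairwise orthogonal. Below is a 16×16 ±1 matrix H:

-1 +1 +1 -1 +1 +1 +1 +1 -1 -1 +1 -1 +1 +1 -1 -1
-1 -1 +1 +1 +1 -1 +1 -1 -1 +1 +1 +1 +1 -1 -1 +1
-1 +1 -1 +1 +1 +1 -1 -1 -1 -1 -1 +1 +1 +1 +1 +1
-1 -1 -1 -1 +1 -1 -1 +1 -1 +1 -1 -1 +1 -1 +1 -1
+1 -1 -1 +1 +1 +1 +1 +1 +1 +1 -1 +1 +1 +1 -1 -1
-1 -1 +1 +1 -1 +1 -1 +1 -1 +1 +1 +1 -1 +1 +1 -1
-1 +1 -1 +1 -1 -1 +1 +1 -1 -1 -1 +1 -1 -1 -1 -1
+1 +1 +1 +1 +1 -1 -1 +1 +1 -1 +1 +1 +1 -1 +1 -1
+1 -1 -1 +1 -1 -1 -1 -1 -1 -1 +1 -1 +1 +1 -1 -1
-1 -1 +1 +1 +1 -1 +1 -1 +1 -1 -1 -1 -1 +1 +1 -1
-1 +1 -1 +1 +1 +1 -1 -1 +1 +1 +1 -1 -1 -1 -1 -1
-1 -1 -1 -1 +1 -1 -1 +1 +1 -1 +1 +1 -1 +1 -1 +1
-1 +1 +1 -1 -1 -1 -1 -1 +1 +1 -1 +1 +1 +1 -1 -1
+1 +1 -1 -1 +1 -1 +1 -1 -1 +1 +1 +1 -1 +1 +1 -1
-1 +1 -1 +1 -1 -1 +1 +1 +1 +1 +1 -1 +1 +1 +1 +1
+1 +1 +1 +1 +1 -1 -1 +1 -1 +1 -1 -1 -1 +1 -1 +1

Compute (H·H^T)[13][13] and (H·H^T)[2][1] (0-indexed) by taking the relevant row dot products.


Row 1 of H: [-1, -1, 1, 1, 1, -1, 1, -1, -1, 1, 1, 1, 1, -1, -1, 1].
Row 2 of H: [-1, 1, -1, 1, 1, 1, -1, -1, -1, -1, -1, 1, 1, 1, 1, 1].
Row 13 of H: [1, 1, -1, -1, 1, -1, 1, -1, -1, 1, 1, 1, -1, 1, 1, -1].
(H·H^T)[13][13] = Σ_j H[13][j]·H[13][j] = (1)² + (1)² + (-1)² + (-1)² + (1)² + (-1)² + (1)² + (-1)² + (-1)² + (1)² + (1)² + (1)² + (-1)² + (1)² + (1)² + (-1)² = 1 + 1 + 1 + 1 + 1 + 1 + 1 + 1 + 1 + 1 + 1 + 1 + 1 + 1 + 1 + 1 = 16.
(H·H^T)[2][1] = Σ_j H[2][j]·H[1][j] = (-1)·(-1) + (1)·(-1) + (-1)·(1) + (1)·(1) + (1)·(1) + (1)·(-1) + (-1)·(1) + (-1)·(-1) + (-1)·(-1) + (-1)·(1) + (-1)·(1) + (1)·(1) + (1)·(1) + (1)·(-1) + (1)·(-1) + (1)·(1) = 1 + -1 + -1 + 1 + 1 + -1 + -1 + 1 + 1 + -1 + -1 + 1 + 1 + -1 + -1 + 1 = 0.
So rows 2 and 1 are orthogonal; the diagonal entry equals n = 16.

(13,13) entry = 16; (2,1) entry = 0.


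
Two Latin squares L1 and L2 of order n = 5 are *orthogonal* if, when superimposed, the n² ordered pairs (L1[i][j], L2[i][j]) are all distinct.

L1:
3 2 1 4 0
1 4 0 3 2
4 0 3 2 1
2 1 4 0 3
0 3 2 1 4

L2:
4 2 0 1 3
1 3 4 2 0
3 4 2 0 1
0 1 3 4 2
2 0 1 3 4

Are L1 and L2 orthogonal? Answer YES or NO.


Form the n² = 25 superimposed pairs (L1[i][j], L2[i][j]), row by row (rows and columns indexed from 0):
row 0: (3,4) (2,2) (1,0) (4,1) (0,3)
row 1: (1,1) (4,3) (0,4) (3,2) (2,0)
row 2: (4,3) (0,4) (3,2) (2,0) (1,1)
row 3: (2,0) (1,1) (4,3) (0,4) (3,2)
row 4: (0,2) (3,0) (2,1) (1,3) (4,4)
Orthogonality requires all 25 pairs distinct.
But the pair (4,3) repeats: cell (1,1) has L1 = 4, L2 = 3, and cell (2,0) has L1 = 4, L2 = 3.
A repeated pair means some other pair never occurs (only 15 distinct pairs out of 25), so the squares are not orthogonal.
Conclusion: NO.

NO


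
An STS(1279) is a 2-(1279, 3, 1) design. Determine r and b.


An STS(v) is a 2-(v, 3, 1) BIBD: block size k = 3, λ = 1.
Replication: r(k − 1) = λ(v − 1) ⇒ r·2 = 1279 − 1 = 1278 ⇒ r = 639.
Block count: bk = vr ⇒ b·3 = 1279·639 = 817281 ⇒ b = 272427.
(Check via b = v(v − 1)/6 = 1279·1278/6 = 1634562/6 = 272427.)

r = 639, b = 272427.


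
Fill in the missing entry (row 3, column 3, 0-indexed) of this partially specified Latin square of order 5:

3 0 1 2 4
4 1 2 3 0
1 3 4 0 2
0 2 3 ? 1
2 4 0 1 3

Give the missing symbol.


Row 3 contains symbols [0, 1, 2, 3] — missing [4].
Column 3 contains symbols [0, 1, 2, 3] — missing [4].
The missing symbol must appear in both missing sets; intersection = [4].
Therefore the hidden value is 4.

Missing value = 4.


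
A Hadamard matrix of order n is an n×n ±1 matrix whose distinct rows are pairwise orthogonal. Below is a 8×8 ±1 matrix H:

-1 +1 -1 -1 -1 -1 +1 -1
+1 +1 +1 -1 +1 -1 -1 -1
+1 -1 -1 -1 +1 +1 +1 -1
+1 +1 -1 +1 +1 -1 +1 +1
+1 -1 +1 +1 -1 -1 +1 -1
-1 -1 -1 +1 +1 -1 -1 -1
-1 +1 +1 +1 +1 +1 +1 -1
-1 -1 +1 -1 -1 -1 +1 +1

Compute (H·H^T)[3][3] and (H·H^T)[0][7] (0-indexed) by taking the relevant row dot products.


Row 0 of H: [-1, 1, -1, -1, -1, -1, 1, -1].
Row 3 of H: [1, 1, -1, 1, 1, -1, 1, 1].
Row 7 of H: [-1, -1, 1, -1, -1, -1, 1, 1].
(H·H^T)[3][3] = Σ_j H[3][j]·H[3][j] = (1)² + (1)² + (-1)² + (1)² + (1)² + (-1)² + (1)² + (1)² = 1 + 1 + 1 + 1 + 1 + 1 + 1 + 1 = 8.
(H·H^T)[0][7] = Σ_j H[0][j]·H[7][j] = (-1)·(-1) + (1)·(-1) + (-1)·(1) + (-1)·(-1) + (-1)·(-1) + (-1)·(-1) + (1)·(1) + (-1)·(1) = 1 + -1 + -1 + 1 + 1 + 1 + 1 + -1 = 2.
Rows 0 and 7 are not orthogonal (dot product = 2 ≠ 0), so H is not a Hadamard matrix.

(3,3) entry = 8; (0,7) entry = 2.


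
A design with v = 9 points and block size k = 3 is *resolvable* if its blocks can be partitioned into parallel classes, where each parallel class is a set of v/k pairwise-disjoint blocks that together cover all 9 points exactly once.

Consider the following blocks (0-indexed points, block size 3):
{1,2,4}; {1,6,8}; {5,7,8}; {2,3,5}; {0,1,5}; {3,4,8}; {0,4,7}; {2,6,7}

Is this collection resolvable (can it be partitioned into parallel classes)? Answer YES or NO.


v = 9, block size k = 3, number of blocks = 8.
For resolvability, blocks must partition into parallel classes of size v/k = 3.
Total blocks must therefore be a multiple of 3: 8 = 3·2 + 2 ⇒ not divisible ✗.
Resolvable? NO.

NO


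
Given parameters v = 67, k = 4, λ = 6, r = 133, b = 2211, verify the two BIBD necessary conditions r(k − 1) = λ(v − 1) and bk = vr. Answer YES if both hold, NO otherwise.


Condition (i): r(k − 1) = 133·3 = 399; λ(v − 1) = 6·66 = 396. Match? NO.
Condition (ii): bk = 2211·4 = 8844; vr = 67·133 = 8911. Match? NO.
Both conditions hold? NO.

NO


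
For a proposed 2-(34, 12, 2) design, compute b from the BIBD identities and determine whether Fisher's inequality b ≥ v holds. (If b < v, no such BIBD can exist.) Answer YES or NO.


b = λv(v − 1)/(k(k − 1)) = 2·34·33/(12·11) = 2244/132 = 17.
Compare with v = 34: b < v, so Fisher's inequality fails.

NO


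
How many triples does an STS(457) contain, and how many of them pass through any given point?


An STS(v) is a 2-(v, 3, 1) BIBD: block size k = 3, λ = 1.
Replication: r(k − 1) = λ(v − 1) ⇒ r·2 = 457 − 1 = 456 ⇒ r = 228.
Block count: b = v(v − 1)/6 = 457·456/6 = 208392/6 = 34732.

r = 228, b = 34732.


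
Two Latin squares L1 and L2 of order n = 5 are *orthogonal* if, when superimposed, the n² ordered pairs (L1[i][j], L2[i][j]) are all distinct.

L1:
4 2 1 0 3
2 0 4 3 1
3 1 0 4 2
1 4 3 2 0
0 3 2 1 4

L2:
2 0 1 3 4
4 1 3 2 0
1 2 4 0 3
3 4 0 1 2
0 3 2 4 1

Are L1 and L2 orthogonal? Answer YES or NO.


Form the n² = 25 superimposed pairs (L1[i][j], L2[i][j]), row by row (rows and columns indexed from 0):
row 0: (4,2) (2,0) (1,1) (0,3) (3,4)
row 1: (2,4) (0,1) (4,3) (3,2) (1,0)
row 2: (3,1) (1,2) (0,4) (4,0) (2,3)
row 3: (1,3) (4,4) (3,0) (2,1) (0,2)
row 4: (0,0) (3,3) (2,2) (1,4) (4,1)
Orthogonality requires all 25 pairs distinct.
Check by first coordinate: for each symbol s of L1, list the L2 entries in the n cells where L1 = s; they must all differ.
  L1 = 0: L2 entries (in reading order) 3, 1, 4, 2, 0 — all 5 distinct ✓
  L1 = 1: L2 entries (in reading order) 1, 0, 2, 3, 4 — all 5 distinct ✓
  L1 = 2: L2 entries (in reading order) 0, 4, 3, 1, 2 — all 5 distinct ✓
  L1 = 3: L2 entries (in reading order) 4, 2, 1, 0, 3 — all 5 distinct ✓
  L1 = 4: L2 entries (in reading order) 2, 3, 0, 4, 1 — all 5 distinct ✓
Every symbol of L1 meets every symbol of L2 exactly once, so all 25 pairs are distinct (25 of 25).
Conclusion: YES.

YES


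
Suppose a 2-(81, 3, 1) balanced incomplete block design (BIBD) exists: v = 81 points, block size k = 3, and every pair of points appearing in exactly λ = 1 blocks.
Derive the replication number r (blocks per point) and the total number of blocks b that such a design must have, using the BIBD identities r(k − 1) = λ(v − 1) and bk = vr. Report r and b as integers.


Any 2-(v, k, λ) BIBD satisfies two necessary conditions:
  (i)  Each point sits in r blocks, and counting incidences through any fixed point gives r(k − 1) = λ(v − 1), so r = λ(v − 1)/(k − 1).
  (ii) Total incidences bk = vr, so b = vr/k.
Step 1: r = λ(v − 1)/(k − 1) = 1·(81 − 1)/(3 − 1) = 1·80/2 = 80/2 = 40.
Step 2: b = vr/k = 81·40/3 = 3240/3 = 1080.
Check integrality: r = 40 ∈ Z ✓, b = 1080 ∈ Z ✓.
(These identities are necessary conditions: they determine r and b for any design with these parameters, but do not by themselves prove that one exists.)

r = 40, b = 1080.


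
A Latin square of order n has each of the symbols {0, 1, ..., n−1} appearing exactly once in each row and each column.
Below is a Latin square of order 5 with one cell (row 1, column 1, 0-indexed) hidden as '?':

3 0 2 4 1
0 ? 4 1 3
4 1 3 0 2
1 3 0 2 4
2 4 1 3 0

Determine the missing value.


Row 1 contains symbols [0, 1, 3, 4] — missing [2].
Column 1 contains symbols [0, 1, 3, 4] — missing [2].
The missing symbol must appear in both missing sets; intersection = [2].
Therefore the hidden value is 2.

Missing value = 2.


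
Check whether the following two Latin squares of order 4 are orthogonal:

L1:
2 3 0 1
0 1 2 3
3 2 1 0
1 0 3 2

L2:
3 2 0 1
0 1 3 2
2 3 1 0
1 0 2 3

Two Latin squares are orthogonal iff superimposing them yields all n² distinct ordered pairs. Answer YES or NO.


Form the n² = 16 superimposed pairs (L1[i][j], L2[i][j]), row by row (rows and columns indexed from 0):
row 0: (2,3) (3,2) (0,0) (1,1)
row 1: (0,0) (1,1) (2,3) (3,2)
row 2: (3,2) (2,3) (1,1) (0,0)
row 3: (1,1) (0,0) (3,2) (2,3)
Orthogonality requires all 16 pairs distinct.
But the pair (0,0) repeats: cell (0,2) has L1 = 0, L2 = 0, and cell (1,0) has L1 = 0, L2 = 0.
A repeated pair means some other pair never occurs (only 4 distinct pairs out of 16), so the squares are not orthogonal.
Conclusion: NO.

NO


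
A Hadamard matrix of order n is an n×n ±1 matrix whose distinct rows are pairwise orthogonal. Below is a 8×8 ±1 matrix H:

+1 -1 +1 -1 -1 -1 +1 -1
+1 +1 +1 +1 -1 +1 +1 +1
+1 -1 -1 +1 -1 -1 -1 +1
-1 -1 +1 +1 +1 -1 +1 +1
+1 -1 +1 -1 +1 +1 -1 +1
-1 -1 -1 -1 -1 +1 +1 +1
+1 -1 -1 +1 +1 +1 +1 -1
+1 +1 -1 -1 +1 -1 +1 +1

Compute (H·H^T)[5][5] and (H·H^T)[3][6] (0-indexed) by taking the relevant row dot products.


Row 3 of H: [-1, -1, 1, 1, 1, -1, 1, 1].
Row 5 of H: [-1, -1, -1, -1, -1, 1, 1, 1].
Row 6 of H: [1, -1, -1, 1, 1, 1, 1, -1].
(H·H^T)[5][5] = Σ_j H[5][j]·H[5][j] = (-1)² + (-1)² + (-1)² + (-1)² + (-1)² + (1)² + (1)² + (1)² = 1 + 1 + 1 + 1 + 1 + 1 + 1 + 1 = 8.
(H·H^T)[3][6] = Σ_j H[3][j]·H[6][j] = (-1)·(1) + (-1)·(-1) + (1)·(-1) + (1)·(1) + (1)·(1) + (-1)·(1) + (1)·(1) + (1)·(-1) = -1 + 1 + -1 + 1 + 1 + -1 + 1 + -1 = 0.
So rows 3 and 6 are orthogonal; the diagonal entry equals n = 8.

(5,5) entry = 8; (3,6) entry = 0.


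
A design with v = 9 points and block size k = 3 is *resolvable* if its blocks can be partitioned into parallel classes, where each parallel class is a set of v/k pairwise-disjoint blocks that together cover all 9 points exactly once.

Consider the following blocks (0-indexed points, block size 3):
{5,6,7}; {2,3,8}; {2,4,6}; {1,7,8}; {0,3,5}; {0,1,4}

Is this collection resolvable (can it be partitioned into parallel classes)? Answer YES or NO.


v = 9, block size k = 3, number of blocks = 6.
For resolvability, blocks must partition into parallel classes of size v/k = 3.
Total blocks must therefore be a multiple of 3: 6 = 3·2 + 0 ⇒ divisible ✓.
Greedy packing gives 2 candidate class(es). Each should be a full parallel class (size 3, covers all 9 points).
  Class 1 (3 blocks): {5,6,7}; {2,3,8}; {0,1,4}. Points covered: [0, 1, 2, 3, 4, 5, 6, 7, 8].
  Class 2 (3 blocks): {2,4,6}; {1,7,8}; {0,3,5}. Points covered: [0, 1, 2, 3, 4, 5, 6, 7, 8].
All classes full (size 3)? YES. All classes cover every point? YES.
Resolvable? YES.

YES


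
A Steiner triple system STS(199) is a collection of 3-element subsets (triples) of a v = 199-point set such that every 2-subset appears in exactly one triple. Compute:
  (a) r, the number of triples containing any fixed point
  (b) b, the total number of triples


An STS(v) is a 2-(v, 3, 1) BIBD: block size k = 3, λ = 1.
Replication: r(k − 1) = λ(v − 1) ⇒ r·2 = 199 − 1 = 198 ⇒ r = 99.
Block count: b = v(v − 1)/6 = 199·198/6 = 39402/6 = 6567.
(Check via bk = vr: 6567·3 = 19701 = 199·99 = 19701 ✓.)

r = 99, b = 6567.


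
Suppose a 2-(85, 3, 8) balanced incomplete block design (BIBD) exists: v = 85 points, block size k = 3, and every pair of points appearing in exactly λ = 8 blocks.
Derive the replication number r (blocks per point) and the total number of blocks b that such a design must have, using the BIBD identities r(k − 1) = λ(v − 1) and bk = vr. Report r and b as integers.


Any 2-(v, k, λ) BIBD satisfies two necessary conditions:
  (i)  Each point sits in r blocks, and counting incidences through any fixed point gives r(k − 1) = λ(v − 1), so r = λ(v − 1)/(k − 1).
  (ii) Total incidences bk = vr, so b = vr/k.
Step 1: r = λ(v − 1)/(k − 1) = 8·(85 − 1)/(3 − 1) = 8·84/2 = 672/2 = 336.
Step 2: b = vr/k = 85·336/3 = 28560/3 = 9520.
Check integrality: r = 336 ∈ Z ✓, b = 9520 ∈ Z ✓.
(These identities are necessary conditions: they determine r and b for any design with these parameters, but do not by themselves prove that one exists.)

r = 336, b = 9520.


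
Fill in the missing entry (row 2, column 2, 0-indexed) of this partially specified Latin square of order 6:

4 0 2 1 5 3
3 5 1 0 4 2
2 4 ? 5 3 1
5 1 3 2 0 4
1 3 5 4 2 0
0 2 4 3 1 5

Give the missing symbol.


Row 2 contains symbols [1, 2, 3, 4, 5] — missing [0].
Column 2 contains symbols [1, 2, 3, 4, 5] — missing [0].
The missing symbol must appear in both missing sets; intersection = [0].
Therefore the hidden value is 0.

Missing value = 0.


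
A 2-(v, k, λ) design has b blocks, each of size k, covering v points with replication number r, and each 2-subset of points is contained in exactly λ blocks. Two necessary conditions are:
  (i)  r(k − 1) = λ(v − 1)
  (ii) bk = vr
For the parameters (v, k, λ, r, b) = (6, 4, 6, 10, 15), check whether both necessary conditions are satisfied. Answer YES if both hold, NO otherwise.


Condition (i): r(k − 1) = 10·3 = 30; λ(v − 1) = 6·5 = 30. Match? YES.
Condition (ii): bk = 15·4 = 60; vr = 6·10 = 60. Match? YES.
Both conditions hold? YES.

YES


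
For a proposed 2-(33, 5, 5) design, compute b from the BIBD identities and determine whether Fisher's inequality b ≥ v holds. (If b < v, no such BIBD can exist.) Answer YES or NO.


b = λv(v − 1)/(k(k − 1)) = 5·33·32/(5·4) = 5280/20 = 264.
Compare with v = 33: b ≥ v, so Fisher's inequality holds.

YES


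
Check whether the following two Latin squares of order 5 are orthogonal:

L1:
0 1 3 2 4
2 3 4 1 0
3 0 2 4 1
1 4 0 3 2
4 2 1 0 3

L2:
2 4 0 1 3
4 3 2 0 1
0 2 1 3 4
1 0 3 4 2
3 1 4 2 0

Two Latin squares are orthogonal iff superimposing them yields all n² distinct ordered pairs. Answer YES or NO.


Form the n² = 25 superimposed pairs (L1[i][j], L2[i][j]), row by row (rows and columns indexed from 0):
row 0: (0,2) (1,4) (3,0) (2,1) (4,3)
row 1: (2,4) (3,3) (4,2) (1,0) (0,1)
row 2: (3,0) (0,2) (2,1) (4,3) (1,4)
row 3: (1,1) (4,0) (0,3) (3,4) (2,2)
row 4: (4,3) (2,1) (1,4) (0,2) (3,0)
Orthogonality requires all 25 pairs distinct.
But the pair (3,0) repeats: cell (0,2) has L1 = 3, L2 = 0, and cell (2,0) has L1 = 3, L2 = 0.
A repeated pair means some other pair never occurs (only 15 distinct pairs out of 25), so the squares are not orthogonal.
Conclusion: NO.

NO


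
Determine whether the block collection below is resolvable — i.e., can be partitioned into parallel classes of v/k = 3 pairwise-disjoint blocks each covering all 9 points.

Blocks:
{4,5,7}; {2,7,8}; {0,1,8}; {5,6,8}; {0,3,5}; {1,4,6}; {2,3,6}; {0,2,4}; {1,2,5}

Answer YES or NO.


v = 9, block size k = 3, number of blocks = 9.
For resolvability, blocks must partition into parallel classes of size v/k = 3.
Total blocks must therefore be a multiple of 3: 9 = 3·3 + 0 ⇒ divisible ✓.
Consider block {5,6,8}. The only other block(s) in the collection disjoint from it are {0,2,4} — just 1 block(s). Any parallel class containing {5,6,8} would need 2 other blocks each disjoint from it, so no parallel class of size 3 can contain {5,6,8}.
Since every block must belong to some parallel class in a resolution, the collection cannot be partitioned into parallel classes.
Resolvable? NO.

NO


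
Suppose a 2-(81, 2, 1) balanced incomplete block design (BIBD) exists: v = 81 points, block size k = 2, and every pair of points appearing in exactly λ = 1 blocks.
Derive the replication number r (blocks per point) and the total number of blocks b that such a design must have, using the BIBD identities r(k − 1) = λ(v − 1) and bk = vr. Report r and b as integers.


Any 2-(v, k, λ) BIBD satisfies two necessary conditions:
  (i)  Each point sits in r blocks, and counting incidences through any fixed point gives r(k − 1) = λ(v − 1), so r = λ(v − 1)/(k − 1).
  (ii) Total incidences bk = vr, so b = vr/k.
Step 1: r = λ(v − 1)/(k − 1) = 1·(81 − 1)/(2 − 1) = 1·80/1 = 80/1 = 80.
Step 2: b = vr/k = 81·80/2 = 6480/2 = 3240.
Check integrality: r = 80 ∈ Z ✓, b = 3240 ∈ Z ✓.
(These identities are necessary conditions: they determine r and b for any design with these parameters, but do not by themselves prove that one exists.)

r = 80, b = 3240.


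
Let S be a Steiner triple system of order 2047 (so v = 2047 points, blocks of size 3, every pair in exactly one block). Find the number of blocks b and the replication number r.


An STS(v) is a 2-(v, 3, 1) BIBD: block size k = 3, λ = 1.
Replication: r(k − 1) = λ(v − 1) ⇒ r·2 = 2047 − 1 = 2046 ⇒ r = 1023.
Block count: bk = vr ⇒ b·3 = 2047·1023 = 2094081 ⇒ b = 698027.

r = 1023, b = 698027.


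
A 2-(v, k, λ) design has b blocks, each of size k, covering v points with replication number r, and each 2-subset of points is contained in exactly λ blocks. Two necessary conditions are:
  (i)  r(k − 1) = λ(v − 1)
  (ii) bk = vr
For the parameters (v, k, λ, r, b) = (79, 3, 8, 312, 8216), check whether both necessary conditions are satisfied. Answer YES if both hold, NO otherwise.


Condition (i): r(k − 1) = 312·2 = 624; λ(v − 1) = 8·78 = 624. Match? YES.
Condition (ii): bk = 8216·3 = 24648; vr = 79·312 = 24648. Match? YES.
Both conditions hold? YES.

YES


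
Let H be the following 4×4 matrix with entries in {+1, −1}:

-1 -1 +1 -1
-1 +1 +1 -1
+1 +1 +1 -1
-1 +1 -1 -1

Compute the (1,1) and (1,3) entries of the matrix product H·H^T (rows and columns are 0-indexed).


Row 1 of H: [-1, 1, 1, -1].
Row 3 of H: [-1, 1, -1, -1].
(H·H^T)[1][1] = Σ_j H[1][j]·H[1][j] = (-1)² + (1)² + (1)² + (-1)² = 1 + 1 + 1 + 1 = 4.
(H·H^T)[1][3] = Σ_j H[1][j]·H[3][j] = (-1)·(-1) + (1)·(1) + (1)·(-1) + (-1)·(-1) = 1 + 1 + -1 + 1 = 2.
Rows 1 and 3 are not orthogonal (dot product = 2 ≠ 0), so H is not a Hadamard matrix.

(1,1) entry = 4; (1,3) entry = 2.


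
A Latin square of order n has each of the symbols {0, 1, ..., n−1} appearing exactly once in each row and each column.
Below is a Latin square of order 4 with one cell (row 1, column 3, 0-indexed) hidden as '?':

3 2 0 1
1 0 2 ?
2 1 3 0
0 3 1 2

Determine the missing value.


Row 1 contains symbols [0, 1, 2] — missing [3].
Column 3 contains symbols [0, 1, 2] — missing [3].
The missing symbol must appear in both missing sets; intersection = [3].
Therefore the hidden value is 3.

Missing value = 3.


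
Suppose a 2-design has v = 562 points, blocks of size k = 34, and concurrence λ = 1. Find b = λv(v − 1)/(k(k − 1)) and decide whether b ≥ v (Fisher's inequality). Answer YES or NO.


r = λ(v − 1)/(k − 1) = 1·561/33 = 17.
b = vr/k = 562·17/34 = 281.
Fisher's inequality: b ≥ v ⇔ 281 ≥ 562? NO.

NO


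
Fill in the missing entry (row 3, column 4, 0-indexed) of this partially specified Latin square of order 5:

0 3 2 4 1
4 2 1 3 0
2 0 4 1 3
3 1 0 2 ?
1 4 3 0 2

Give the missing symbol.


Row 3 contains symbols [0, 1, 2, 3] — missing [4].
Column 4 contains symbols [0, 1, 2, 3] — missing [4].
The missing symbol must appear in both missing sets; intersection = [4].
Therefore the hidden value is 4.

Missing value = 4.


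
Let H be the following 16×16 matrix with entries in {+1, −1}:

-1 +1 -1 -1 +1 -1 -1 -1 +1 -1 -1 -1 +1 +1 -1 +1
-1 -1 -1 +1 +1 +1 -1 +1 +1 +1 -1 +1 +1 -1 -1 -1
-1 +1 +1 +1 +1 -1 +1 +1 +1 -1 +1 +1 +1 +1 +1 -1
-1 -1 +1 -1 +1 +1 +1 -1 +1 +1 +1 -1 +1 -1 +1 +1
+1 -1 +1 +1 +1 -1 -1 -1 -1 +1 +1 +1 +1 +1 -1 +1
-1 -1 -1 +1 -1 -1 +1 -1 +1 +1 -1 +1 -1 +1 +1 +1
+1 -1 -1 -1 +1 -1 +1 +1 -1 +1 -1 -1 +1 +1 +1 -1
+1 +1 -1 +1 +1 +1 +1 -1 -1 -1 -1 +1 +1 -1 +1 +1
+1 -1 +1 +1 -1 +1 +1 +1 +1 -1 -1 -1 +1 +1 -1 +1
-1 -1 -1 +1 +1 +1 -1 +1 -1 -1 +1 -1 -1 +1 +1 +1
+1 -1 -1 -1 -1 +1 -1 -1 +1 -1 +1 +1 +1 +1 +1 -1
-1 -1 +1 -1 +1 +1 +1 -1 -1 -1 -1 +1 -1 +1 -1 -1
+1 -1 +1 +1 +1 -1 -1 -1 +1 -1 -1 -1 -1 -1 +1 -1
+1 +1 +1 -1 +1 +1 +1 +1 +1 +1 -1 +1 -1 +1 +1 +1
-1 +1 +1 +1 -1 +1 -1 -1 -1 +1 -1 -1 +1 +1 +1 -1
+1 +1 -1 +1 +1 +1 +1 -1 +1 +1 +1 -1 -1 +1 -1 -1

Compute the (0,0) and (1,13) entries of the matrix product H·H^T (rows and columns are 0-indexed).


Row 0 of H: [-1, 1, -1, -1, 1, -1, -1, -1, 1, -1, -1, -1, 1, 1, -1, 1].
Row 1 of H: [-1, -1, -1, 1, 1, 1, -1, 1, 1, 1, -1, 1, 1, -1, -1, -1].
Row 13 of H: [1, 1, 1, -1, 1, 1, 1, 1, 1, 1, -1, 1, -1, 1, 1, 1].
(H·H^T)[0][0] = Σ_j H[0][j]·H[0][j] = (-1)² + (1)² + (-1)² + (-1)² + (1)² + (-1)² + (-1)² + (-1)² + (1)² + (-1)² + (-1)² + (-1)² + (1)² + (1)² + (-1)² + (1)² = 1 + 1 + 1 + 1 + 1 + 1 + 1 + 1 + 1 + 1 + 1 + 1 + 1 + 1 + 1 + 1 = 16.
(H·H^T)[1][13] = Σ_j H[1][j]·H[13][j] = (-1)·(1) + (-1)·(1) + (-1)·(1) + (1)·(-1) + (1)·(1) + (1)·(1) + (-1)·(1) + (1)·(1) + (1)·(1) + (1)·(1) + (-1)·(-1) + (1)·(1) + (1)·(-1) + (-1)·(1) + (-1)·(1) + (-1)·(1) = -1 + -1 + -1 + -1 + 1 + 1 + -1 + 1 + 1 + 1 + 1 + 1 + -1 + -1 + -1 + -1 = -2.
Rows 1 and 13 are not orthogonal (dot product = -2 ≠ 0), so H is not a Hadamard matrix.

(0,0) entry = 16; (1,13) entry = -2.


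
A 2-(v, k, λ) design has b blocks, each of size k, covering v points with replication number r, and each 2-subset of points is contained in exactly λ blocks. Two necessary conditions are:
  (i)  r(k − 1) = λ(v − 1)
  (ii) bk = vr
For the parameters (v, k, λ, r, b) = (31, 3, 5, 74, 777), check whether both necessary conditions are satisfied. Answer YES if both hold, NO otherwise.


Condition (i): r(k − 1) = 74·2 = 148; λ(v − 1) = 5·30 = 150. Match? NO.
Condition (ii): bk = 777·3 = 2331; vr = 31·74 = 2294. Match? NO.
Both conditions hold? NO.

NO


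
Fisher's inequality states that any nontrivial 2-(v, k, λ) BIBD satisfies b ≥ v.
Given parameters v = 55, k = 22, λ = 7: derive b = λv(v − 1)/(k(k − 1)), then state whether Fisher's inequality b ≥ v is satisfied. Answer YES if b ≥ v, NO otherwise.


b = λv(v − 1)/(k(k − 1)) = 7·55·54/(22·21) = 20790/462 = 45.
Compare with v = 55: b < v, so Fisher's inequality fails.

NO


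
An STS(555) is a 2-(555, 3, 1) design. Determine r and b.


An STS(v) is a 2-(v, 3, 1) BIBD: block size k = 3, λ = 1.
Replication: r(k − 1) = λ(v − 1) ⇒ r·2 = 555 − 1 = 554 ⇒ r = 277.
Block count: bk = vr ⇒ b·3 = 555·277 = 153735 ⇒ b = 51245.

r = 277, b = 51245.


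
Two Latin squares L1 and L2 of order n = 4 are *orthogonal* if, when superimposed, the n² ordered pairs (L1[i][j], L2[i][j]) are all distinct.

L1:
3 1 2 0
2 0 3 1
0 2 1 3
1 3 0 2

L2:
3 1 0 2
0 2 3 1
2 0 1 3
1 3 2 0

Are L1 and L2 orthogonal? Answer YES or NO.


Form the n² = 16 superimposed pairs (L1[i][j], L2[i][j]), row by row (rows and columns indexed from 0):
row 0: (3,3) (1,1) (2,0) (0,2)
row 1: (2,0) (0,2) (3,3) (1,1)
row 2: (0,2) (2,0) (1,1) (3,3)
row 3: (1,1) (3,3) (0,2) (2,0)
Orthogonality requires all 16 pairs distinct.
But the pair (2,0) repeats: cell (0,2) has L1 = 2, L2 = 0, and cell (1,0) has L1 = 2, L2 = 0.
A repeated pair means some other pair never occurs (only 4 distinct pairs out of 16), so the squares are not orthogonal.
Conclusion: NO.

NO


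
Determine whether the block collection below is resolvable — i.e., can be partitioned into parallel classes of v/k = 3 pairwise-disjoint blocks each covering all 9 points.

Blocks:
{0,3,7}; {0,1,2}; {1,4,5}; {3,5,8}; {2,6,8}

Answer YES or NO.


v = 9, block size k = 3, number of blocks = 5.
For resolvability, blocks must partition into parallel classes of size v/k = 3.
Total blocks must therefore be a multiple of 3: 5 = 3·1 + 2 ⇒ not divisible ✗.
Resolvable? NO.

NO
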